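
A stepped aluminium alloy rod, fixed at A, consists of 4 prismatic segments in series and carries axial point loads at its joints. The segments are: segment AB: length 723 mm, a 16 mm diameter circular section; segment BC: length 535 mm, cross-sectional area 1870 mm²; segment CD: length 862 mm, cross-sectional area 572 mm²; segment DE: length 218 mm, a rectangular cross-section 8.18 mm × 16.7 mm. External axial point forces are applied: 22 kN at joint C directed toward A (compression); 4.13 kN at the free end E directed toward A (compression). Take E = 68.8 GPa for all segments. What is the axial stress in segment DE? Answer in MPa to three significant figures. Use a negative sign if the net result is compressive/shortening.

-30.2 MPa

Internal axial forces (sectioning from the free end, tension +): N_DE = -4.13 kN, N_CD = -4.13 kN, N_BC = -26.13 kN, N_AB = -26.13 kN.
A_DE = 136.6 mm².
σ_DE = N_DE/A_DE = -4130/136.6 = -30.23 MPa.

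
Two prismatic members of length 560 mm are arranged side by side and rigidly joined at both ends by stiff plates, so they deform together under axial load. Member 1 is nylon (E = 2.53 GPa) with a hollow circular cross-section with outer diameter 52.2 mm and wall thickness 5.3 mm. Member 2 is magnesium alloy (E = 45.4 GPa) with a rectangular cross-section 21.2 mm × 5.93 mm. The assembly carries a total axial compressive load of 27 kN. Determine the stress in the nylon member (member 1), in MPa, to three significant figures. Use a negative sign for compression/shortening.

-8.89 MPa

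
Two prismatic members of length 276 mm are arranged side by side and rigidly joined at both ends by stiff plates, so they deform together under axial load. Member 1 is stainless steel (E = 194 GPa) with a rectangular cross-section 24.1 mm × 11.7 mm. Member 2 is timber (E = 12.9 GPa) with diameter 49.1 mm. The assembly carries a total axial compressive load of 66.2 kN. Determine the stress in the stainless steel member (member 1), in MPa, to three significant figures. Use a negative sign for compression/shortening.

-162 MPa

A_1 = 282 mm².
A_2 = 1893 mm².
Equal strain + equilibrium ⇒ each member carries load in proportion to AE: A₁E₁ = 54700000 N, A₂E₂ = 24430000 N, ΣAE = 79130000 N.
σ₁ = P·E₁/ΣAE = -66200·194000/79130000 = -162.3 MPa.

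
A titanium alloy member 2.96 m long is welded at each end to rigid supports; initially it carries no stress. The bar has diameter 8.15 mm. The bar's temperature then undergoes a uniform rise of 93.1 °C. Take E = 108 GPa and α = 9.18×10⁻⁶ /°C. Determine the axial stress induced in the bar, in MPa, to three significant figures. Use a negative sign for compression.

-92.3 MPa

Free thermal expansion αLΔT = 9.18e-6 · 2960 · 93.1 = 2.53 mm.
The walls impose strain ε = −(2.53)/2960 = -8.5466e-04; σ = Eε = 108000 · -8.5466e-04 = -92.3 MPa.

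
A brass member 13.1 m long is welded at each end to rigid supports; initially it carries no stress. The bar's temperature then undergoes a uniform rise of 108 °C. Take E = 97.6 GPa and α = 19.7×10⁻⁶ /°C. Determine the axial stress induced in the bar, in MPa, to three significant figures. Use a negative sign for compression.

Free thermal expansion αLΔT = 19.7e-6 · 13100 · 108 = 27.87 mm.
The walls impose strain ε = −(27.87)/13100 = -2.1276e-03; σ = Eε = 97600 · -2.1276e-03 = -207.7 MPa.

-208 MPa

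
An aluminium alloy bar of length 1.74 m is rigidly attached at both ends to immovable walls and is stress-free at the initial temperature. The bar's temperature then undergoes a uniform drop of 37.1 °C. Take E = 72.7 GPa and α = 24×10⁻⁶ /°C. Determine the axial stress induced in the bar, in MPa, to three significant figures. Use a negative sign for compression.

Free thermal expansion αLΔT = 24e-6 · 1740 · -37.1 = -1.549 mm.
The walls impose strain ε = −(-1.549)/1740 = 8.9040e-04; σ = Eε = 72700 · 8.9040e-04 = 64.73 MPa.

64.7 MPa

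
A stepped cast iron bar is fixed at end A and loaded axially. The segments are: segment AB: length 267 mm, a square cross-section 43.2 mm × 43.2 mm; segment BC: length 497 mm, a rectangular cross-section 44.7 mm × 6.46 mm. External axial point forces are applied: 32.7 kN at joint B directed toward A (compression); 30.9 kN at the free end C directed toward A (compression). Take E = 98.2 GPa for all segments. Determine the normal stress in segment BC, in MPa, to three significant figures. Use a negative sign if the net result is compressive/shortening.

Internal axial forces (sectioning from the free end, tension +): N_BC = -30.9 kN, N_AB = -63.6 kN.
A_BC = 288.8 mm².
σ_BC = N_BC/A_BC = -30900/288.8 = -107 MPa.

-107 MPa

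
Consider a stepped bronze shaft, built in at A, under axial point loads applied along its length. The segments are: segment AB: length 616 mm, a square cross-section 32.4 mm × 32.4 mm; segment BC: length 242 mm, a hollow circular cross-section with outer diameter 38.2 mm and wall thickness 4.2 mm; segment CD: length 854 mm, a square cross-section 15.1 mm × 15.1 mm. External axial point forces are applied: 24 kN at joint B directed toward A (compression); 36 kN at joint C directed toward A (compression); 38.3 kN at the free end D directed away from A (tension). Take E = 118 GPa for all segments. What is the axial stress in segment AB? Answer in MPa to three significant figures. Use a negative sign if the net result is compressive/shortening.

Internal axial forces (sectioning from the free end, tension +): N_CD = 38.3 kN, N_BC = 2.3 kN, N_AB = -21.7 kN.
A_AB = 1050 mm².
σ_AB = N_AB/A_AB = -21700/1050 = -20.67 MPa.

-20.7 MPa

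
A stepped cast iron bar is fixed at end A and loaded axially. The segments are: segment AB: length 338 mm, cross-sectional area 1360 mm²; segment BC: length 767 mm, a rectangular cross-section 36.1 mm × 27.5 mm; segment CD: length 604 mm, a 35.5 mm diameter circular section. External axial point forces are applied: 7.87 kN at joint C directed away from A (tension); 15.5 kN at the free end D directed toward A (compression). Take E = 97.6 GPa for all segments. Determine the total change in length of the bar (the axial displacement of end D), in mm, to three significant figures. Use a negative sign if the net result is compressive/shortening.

-0.177 mm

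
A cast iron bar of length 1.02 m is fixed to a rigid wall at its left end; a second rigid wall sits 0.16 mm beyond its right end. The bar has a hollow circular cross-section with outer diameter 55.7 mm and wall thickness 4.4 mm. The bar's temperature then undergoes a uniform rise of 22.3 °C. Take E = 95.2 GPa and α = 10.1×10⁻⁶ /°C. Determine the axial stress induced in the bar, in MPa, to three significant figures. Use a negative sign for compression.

-6.51 MPa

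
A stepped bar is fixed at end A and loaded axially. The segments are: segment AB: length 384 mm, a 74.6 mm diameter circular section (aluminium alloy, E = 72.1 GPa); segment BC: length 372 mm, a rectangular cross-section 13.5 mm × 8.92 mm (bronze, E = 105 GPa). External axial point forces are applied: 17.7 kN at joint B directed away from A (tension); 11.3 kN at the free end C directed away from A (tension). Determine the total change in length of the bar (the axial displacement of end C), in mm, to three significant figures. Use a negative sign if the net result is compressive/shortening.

Internal axial forces (sectioning from the free end, tension +): N_BC = 11.3 kN, N_AB = 29 kN.
A_AB = 4371 mm².
A_BC = 120.4 mm².
δ_AB = 29000·384/(4371·72100) = 0.03534 mm
δ_BC = 11300·372/(120.4·105000) = 0.3325 mm
δ = Σδ_i = 0.3678 mm.

0.368 mm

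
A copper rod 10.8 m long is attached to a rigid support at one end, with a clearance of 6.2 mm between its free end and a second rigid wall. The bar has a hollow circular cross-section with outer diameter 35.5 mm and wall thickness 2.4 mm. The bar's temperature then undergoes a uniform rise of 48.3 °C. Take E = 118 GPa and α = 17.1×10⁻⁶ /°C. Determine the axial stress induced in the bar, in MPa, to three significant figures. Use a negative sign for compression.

Free thermal expansion αLΔT = 17.1e-6 · 10800 · 48.3 = 8.92 mm.
The walls engage after the gap closes; constrained expansion = 8.92 − 6.2 = 2.72 mm.
The walls impose strain ε = −(2.72)/10800 = -2.5186e-04; σ = Eε = 118000 · -2.5186e-04 = -29.72 MPa.

-29.7 MPa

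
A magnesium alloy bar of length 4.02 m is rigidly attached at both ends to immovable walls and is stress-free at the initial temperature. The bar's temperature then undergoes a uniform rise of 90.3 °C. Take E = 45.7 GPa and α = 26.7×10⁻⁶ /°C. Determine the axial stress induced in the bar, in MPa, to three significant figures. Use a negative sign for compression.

Free thermal expansion αLΔT = 26.7e-6 · 4020 · 90.3 = 9.692 mm.
The walls impose strain ε = −(9.692)/4020 = -2.4110e-03; σ = Eε = 45700 · -2.4110e-03 = -110.2 MPa.

-110 MPa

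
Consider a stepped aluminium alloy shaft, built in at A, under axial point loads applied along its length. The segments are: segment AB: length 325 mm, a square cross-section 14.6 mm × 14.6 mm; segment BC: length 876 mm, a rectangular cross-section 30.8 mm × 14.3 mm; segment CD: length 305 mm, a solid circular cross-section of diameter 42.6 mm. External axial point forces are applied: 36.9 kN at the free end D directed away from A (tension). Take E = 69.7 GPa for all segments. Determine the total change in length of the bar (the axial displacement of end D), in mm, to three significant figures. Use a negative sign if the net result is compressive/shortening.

1.97 mm

Internal axial forces (sectioning from the free end, tension +): N_CD = 36.9 kN, N_BC = 36.9 kN, N_AB = 36.9 kN.
A_AB = 213.2 mm².
A_BC = 440.4 mm².
A_CD = 1425 mm².
δ_AB = 36900·325/(213.2·69700) = 0.8072 mm
δ_BC = 36900·876/(440.4·69700) = 1.053 mm
δ_CD = 36900·305/(1425·69700) = 0.1133 mm
δ = Σδ_i = 1.973 mm.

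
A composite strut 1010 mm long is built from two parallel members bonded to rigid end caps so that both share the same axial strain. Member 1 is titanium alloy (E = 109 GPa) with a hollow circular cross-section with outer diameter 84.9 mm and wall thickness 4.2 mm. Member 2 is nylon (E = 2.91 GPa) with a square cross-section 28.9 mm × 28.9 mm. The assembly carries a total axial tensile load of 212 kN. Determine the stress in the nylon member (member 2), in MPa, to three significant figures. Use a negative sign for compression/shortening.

A_1 = 1065 mm².
A_2 = 835.2 mm².
Equal strain + equilibrium ⇒ each member carries load in proportion to AE: A₁E₁ = 116100000 N, A₂E₂ = 2430000 N, ΣAE = 118500000 N.
σ₂ = P·E₂/ΣAE = 212000·2910/118500000 = 5.206 MPa.

5.21 MPa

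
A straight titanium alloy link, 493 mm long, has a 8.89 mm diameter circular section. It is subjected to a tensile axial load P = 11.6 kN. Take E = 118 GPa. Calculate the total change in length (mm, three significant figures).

0.781 mm

A = 62.07 mm².
δ_mech = NL/(AE) = 11600·493/(62.07·118000) = 0.7808 mm.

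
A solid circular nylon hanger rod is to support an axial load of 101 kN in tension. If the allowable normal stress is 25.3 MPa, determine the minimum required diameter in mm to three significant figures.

Required area A ≥ P/σ_allow = 101000/25.3 = 3992 mm².
For a solid circular section, d ≥ √(4A/π) = 71.29 mm.

71.3 mm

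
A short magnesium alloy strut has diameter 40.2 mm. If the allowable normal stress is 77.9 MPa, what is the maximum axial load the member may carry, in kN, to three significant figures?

A = 1269 mm².
P_max = σ_allow · A = 77.9 · 1269 = 98870 N = 98.87 kN.

98.9 kN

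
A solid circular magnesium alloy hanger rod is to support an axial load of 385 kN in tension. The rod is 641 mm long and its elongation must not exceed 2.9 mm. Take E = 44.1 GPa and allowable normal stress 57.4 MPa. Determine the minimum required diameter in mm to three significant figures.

92.4 mm

Required area A ≥ P/σ_allow = 385000/57.4 = 6707 mm².
For a solid circular section, d ≥ √(4A/π) = 92.41 mm.
Elongation limit: A ≥ PL/(Eδ_allow) = 385000·641/(44100·2.9) = 1930 mm² ⇒ d ≥ 49.57 mm.
The stress limit governs.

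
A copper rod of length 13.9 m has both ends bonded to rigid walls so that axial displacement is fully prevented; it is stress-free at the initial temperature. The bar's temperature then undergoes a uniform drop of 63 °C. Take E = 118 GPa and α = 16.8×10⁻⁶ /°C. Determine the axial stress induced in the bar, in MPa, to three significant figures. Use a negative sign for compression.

125 MPa

Free thermal expansion αLΔT = 16.8e-6 · 13900 · -63 = -14.71 mm.
The walls impose strain ε = −(-14.71)/13900 = 1.0584e-03; σ = Eε = 118000 · 1.0584e-03 = 124.9 MPa.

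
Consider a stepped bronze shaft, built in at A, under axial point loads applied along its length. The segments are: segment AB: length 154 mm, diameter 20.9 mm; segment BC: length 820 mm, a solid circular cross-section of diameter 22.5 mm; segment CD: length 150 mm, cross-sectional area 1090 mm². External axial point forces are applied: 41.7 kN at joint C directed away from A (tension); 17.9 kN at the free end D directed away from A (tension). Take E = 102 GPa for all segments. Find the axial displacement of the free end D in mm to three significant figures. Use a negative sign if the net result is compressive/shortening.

Internal axial forces (sectioning from the free end, tension +): N_CD = 17.9 kN, N_BC = 59.6 kN, N_AB = 59.6 kN.
A_AB = 343.1 mm².
A_BC = 397.6 mm².
δ_AB = 59600·154/(343.1·102000) = 0.2623 mm
δ_BC = 59600·820/(397.6·102000) = 1.205 mm
δ_CD = 17900·150/(1090·102000) = 0.02415 mm
δ = Σδ_i = 1.491 mm.

1.49 mm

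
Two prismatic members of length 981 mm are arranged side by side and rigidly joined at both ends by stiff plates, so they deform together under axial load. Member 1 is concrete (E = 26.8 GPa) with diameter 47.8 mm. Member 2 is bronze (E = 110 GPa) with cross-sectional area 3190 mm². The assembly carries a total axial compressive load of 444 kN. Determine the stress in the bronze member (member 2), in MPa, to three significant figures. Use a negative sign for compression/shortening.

-122 MPa

A_1 = 1795 mm².
Equal strain + equilibrium ⇒ each member carries load in proportion to AE: A₁E₁ = 48090000 N, A₂E₂ = 350900000 N, ΣAE = 399000000 N.
σ₂ = P·E₂/ΣAE = -444000·110000/399000000 = -122.4 MPa.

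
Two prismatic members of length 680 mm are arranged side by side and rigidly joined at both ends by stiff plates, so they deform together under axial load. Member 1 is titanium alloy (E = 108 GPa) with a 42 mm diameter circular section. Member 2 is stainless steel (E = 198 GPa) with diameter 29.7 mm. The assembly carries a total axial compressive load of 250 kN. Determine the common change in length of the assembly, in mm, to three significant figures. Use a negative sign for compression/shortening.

A_1 = 1385 mm².
A_2 = 692.8 mm².
Equal strain + equilibrium ⇒ each member carries load in proportion to AE: A₁E₁ = 149600000 N, A₂E₂ = 137200000 N, ΣAE = 286800000 N.
δ = PL/ΣAE = -250000·680/286800000 = -0.5927 mm.

-0.593 mm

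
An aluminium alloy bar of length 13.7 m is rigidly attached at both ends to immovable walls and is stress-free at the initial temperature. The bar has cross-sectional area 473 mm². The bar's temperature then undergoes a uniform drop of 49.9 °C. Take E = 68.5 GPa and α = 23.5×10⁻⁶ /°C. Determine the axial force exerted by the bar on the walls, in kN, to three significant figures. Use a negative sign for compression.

38.0 kN

Free thermal expansion αLΔT = 23.5e-6 · 13700 · -49.9 = -16.07 mm.
The walls impose strain ε = −(-16.07)/13700 = 1.1726e-03; σ = Eε = 68500 · 1.1726e-03 = 80.33 MPa.
Wall reaction R = σ·A = 80.33·473 = 37990 N = 37.99 kN.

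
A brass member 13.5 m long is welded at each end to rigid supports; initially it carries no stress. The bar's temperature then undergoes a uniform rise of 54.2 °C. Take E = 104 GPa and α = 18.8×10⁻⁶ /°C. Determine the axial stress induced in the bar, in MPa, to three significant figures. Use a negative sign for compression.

-106 MPa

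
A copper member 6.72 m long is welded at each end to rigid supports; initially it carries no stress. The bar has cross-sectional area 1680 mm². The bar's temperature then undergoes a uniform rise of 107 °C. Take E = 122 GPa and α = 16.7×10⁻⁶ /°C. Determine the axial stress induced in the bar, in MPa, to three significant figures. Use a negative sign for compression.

-218 MPa

Free thermal expansion αLΔT = 16.7e-6 · 6720 · 107 = 12.01 mm.
The walls impose strain ε = −(12.01)/6720 = -1.7869e-03; σ = Eε = 122000 · -1.7869e-03 = -218 MPa.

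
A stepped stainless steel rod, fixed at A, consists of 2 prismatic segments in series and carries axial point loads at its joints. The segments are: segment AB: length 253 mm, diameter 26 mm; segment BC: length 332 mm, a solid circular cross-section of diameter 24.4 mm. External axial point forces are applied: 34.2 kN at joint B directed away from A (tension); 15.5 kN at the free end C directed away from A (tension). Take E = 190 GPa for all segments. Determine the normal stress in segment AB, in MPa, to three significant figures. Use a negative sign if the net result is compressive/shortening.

93.6 MPa

Internal axial forces (sectioning from the free end, tension +): N_BC = 15.5 kN, N_AB = 49.7 kN.
A_AB = 530.9 mm².
σ_AB = N_AB/A_AB = 49700/530.9 = 93.61 MPa.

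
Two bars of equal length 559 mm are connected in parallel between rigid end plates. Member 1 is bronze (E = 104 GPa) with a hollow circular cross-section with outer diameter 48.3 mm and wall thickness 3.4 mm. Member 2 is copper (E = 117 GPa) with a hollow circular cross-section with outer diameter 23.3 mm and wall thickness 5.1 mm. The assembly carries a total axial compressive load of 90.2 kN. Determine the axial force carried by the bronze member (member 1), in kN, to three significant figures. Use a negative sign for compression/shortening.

A_1 = 479.6 mm².
A_2 = 291.6 mm².
Equal strain + equilibrium ⇒ each member carries load in proportion to AE: A₁E₁ = 49880000 N, A₂E₂ = 34120000 N, ΣAE = 84000000 N.
F₁ = P·A₁E₁/ΣAE = -90200·49880000/84000000 = -53560 N.

-53.6 kN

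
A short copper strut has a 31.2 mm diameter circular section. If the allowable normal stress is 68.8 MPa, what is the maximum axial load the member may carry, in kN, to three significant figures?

A = 764.5 mm².
P_max = σ_allow · A = 68.8 · 764.5 = 52600 N = 52.6 kN.

52.6 kN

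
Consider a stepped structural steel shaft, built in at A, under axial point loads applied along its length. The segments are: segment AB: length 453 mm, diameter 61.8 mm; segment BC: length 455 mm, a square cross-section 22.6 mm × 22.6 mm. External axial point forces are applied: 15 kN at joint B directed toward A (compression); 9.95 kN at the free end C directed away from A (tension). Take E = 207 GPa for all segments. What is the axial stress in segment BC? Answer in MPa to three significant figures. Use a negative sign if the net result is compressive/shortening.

19.5 MPa

Internal axial forces (sectioning from the free end, tension +): N_BC = 9.95 kN, N_AB = -5.05 kN.
A_BC = 510.8 mm².
σ_BC = N_BC/A_BC = 9950/510.8 = 19.48 MPa.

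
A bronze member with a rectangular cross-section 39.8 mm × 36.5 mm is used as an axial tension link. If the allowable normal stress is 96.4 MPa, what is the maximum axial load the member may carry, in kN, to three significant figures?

A = 1453 mm².
P_max = σ_allow · A = 96.4 · 1453 = 140000 N = 140 kN.

140 kN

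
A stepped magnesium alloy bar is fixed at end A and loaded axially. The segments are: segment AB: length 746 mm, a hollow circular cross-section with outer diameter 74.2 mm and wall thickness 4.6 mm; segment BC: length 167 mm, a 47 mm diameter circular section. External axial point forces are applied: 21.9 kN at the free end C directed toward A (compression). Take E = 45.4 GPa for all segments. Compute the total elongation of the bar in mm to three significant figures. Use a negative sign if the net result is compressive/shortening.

Internal axial forces (sectioning from the free end, tension +): N_BC = -21.9 kN, N_AB = -21.9 kN.
A_AB = 1006 mm².
A_BC = 1735 mm².
δ_AB = -21900·746/(1006·45400) = -0.3578 mm
δ_BC = -21900·167/(1735·45400) = -0.04643 mm
δ = Σδ_i = -0.4042 mm.

-0.404 mm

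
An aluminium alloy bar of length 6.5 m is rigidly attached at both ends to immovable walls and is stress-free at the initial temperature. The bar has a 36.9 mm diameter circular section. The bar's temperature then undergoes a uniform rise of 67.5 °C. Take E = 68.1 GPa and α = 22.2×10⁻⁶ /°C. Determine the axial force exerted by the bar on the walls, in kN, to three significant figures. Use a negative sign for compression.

Free thermal expansion αLΔT = 22.2e-6 · 6500 · 67.5 = 9.74 mm.
The walls impose strain ε = −(9.74)/6500 = -1.4985e-03; σ = Eε = 68100 · -1.4985e-03 = -102 MPa.
Wall reaction R = σ·A = -102·1069 = -109100 N = -109.1 kN.

-109 kN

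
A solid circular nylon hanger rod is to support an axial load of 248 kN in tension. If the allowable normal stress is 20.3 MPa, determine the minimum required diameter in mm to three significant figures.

125 mm

Required area A ≥ P/σ_allow = 248000/20.3 = 12220 mm².
For a solid circular section, d ≥ √(4A/π) = 124.7 mm.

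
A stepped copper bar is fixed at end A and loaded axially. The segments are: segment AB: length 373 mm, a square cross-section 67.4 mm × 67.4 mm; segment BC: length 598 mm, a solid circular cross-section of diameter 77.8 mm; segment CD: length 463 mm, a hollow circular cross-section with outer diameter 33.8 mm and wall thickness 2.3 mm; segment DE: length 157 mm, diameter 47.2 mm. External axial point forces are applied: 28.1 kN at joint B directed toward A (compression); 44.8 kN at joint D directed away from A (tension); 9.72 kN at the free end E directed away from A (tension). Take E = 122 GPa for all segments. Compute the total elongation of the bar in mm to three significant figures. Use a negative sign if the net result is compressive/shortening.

Internal axial forces (sectioning from the free end, tension +): N_DE = 9.72 kN, N_CD = 54.52 kN, N_BC = 54.52 kN, N_AB = 26.42 kN.
A_AB = 4543 mm².
A_BC = 4754 mm².
A_CD = 227.6 mm².
A_DE = 1750 mm².
δ_AB = 26420·373/(4543·122000) = 0.01778 mm
δ_BC = 54520·598/(4754·122000) = 0.05621 mm
δ_CD = 54520·463/(227.6·122000) = 0.9091 mm
δ_DE = 9720·157/(1750·122000) = 0.007149 mm
δ = Σδ_i = 0.9902 mm.

0.990 mm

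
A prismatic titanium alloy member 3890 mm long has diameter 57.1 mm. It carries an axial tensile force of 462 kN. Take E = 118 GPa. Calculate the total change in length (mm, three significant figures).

5.95 mm

A = 2561 mm².
δ_mech = NL/(AE) = 462000·3890/(2561·118000) = 5.948 mm.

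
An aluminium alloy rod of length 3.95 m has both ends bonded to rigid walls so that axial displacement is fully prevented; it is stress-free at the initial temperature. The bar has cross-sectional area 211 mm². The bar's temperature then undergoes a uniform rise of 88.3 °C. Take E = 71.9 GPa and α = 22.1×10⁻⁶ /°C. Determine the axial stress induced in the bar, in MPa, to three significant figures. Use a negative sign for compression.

Free thermal expansion αLΔT = 22.1e-6 · 3950 · 88.3 = 7.708 mm.
The walls impose strain ε = −(7.708)/3950 = -1.9514e-03; σ = Eε = 71900 · -1.9514e-03 = -140.3 MPa.

-140 MPa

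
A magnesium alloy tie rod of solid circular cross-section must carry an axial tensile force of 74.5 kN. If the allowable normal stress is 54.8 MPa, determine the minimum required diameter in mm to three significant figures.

41.6 mm

Required area A ≥ P/σ_allow = 74500/54.8 = 1359 mm².
For a solid circular section, d ≥ √(4A/π) = 41.6 mm.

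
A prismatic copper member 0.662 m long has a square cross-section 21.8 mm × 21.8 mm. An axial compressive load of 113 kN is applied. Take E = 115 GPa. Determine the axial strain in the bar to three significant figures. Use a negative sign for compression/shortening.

-0.00207

A = 475.2 mm².
σ = N/A = -237.8 MPa; ε = σ/E = -237.8/115000 = -2.068e-03.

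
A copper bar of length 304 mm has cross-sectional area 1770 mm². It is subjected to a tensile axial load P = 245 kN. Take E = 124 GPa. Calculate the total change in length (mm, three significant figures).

0.339 mm

δ_mech = NL/(AE) = 245000·304/(1770·124000) = 0.3393 mm.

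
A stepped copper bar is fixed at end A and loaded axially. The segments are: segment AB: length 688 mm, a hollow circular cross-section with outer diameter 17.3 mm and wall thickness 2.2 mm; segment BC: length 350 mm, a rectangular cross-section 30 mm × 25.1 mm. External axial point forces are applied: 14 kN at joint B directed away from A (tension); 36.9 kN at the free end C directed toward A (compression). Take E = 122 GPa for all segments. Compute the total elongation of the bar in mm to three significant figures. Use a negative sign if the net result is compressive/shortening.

Internal axial forces (sectioning from the free end, tension +): N_BC = -36.9 kN, N_AB = -22.9 kN.
A_AB = 104.4 mm².
A_BC = 753 mm².
δ_AB = -22900·688/(104.4·122000) = -1.237 mm
δ_BC = -36900·350/(753·122000) = -0.1406 mm
δ = Σδ_i = -1.378 mm.

-1.38 mm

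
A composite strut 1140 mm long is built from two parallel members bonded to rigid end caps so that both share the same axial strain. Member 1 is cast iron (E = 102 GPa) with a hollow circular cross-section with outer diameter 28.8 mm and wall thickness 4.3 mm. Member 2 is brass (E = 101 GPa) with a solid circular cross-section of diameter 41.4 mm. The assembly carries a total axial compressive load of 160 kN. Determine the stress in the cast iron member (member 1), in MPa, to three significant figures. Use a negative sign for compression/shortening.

A_1 = 331 mm².
A_2 = 1346 mm².
Equal strain + equilibrium ⇒ each member carries load in proportion to AE: A₁E₁ = 33760000 N, A₂E₂ = 136000000 N, ΣAE = 169700000 N.
σ₁ = P·E₁/ΣAE = -160000·102000/169700000 = -96.16 MPa.

-96.2 MPa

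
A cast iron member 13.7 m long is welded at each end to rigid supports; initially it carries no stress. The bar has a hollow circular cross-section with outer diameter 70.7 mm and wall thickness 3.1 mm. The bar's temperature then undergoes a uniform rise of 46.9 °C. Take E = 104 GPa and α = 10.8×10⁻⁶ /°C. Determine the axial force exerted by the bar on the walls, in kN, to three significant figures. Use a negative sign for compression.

-34.7 kN

Free thermal expansion αLΔT = 10.8e-6 · 13700 · 46.9 = 6.939 mm.
The walls impose strain ε = −(6.939)/13700 = -5.0652e-04; σ = Eε = 104000 · -5.0652e-04 = -52.68 MPa.
Wall reaction R = σ·A = -52.68·658.4 = -34680 N = -34.68 kN.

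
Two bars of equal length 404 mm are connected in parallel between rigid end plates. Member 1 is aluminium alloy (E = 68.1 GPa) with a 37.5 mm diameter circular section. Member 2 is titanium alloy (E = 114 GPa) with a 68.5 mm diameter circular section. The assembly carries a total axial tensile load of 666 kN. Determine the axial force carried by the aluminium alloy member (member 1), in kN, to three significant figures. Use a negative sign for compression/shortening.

A_1 = 1104 mm².
A_2 = 3685 mm².
Equal strain + equilibrium ⇒ each member carries load in proportion to AE: A₁E₁ = 75210000 N, A₂E₂ = 420100000 N, ΣAE = 495300000 N.
F₁ = P·A₁E₁/ΣAE = 666000·75210000/495300000 = 101100 N.

101 kN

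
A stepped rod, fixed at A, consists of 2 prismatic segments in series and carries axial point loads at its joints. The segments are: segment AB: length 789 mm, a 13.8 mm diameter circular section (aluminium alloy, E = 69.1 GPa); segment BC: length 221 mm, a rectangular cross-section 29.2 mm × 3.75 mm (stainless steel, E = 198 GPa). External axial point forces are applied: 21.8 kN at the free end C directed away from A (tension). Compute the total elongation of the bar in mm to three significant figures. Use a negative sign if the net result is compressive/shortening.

1.89 mm

Internal axial forces (sectioning from the free end, tension +): N_BC = 21.8 kN, N_AB = 21.8 kN.
A_AB = 149.6 mm².
A_BC = 109.5 mm².
δ_AB = 21800·789/(149.6·69100) = 1.664 mm
δ_BC = 21800·221/(109.5·198000) = 0.2222 mm
δ = Σδ_i = 1.886 mm.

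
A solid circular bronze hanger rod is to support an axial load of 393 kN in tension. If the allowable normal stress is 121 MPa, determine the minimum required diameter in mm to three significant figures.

Required area A ≥ P/σ_allow = 393000/121 = 3248 mm².
For a solid circular section, d ≥ √(4A/π) = 64.31 mm.

64.3 mm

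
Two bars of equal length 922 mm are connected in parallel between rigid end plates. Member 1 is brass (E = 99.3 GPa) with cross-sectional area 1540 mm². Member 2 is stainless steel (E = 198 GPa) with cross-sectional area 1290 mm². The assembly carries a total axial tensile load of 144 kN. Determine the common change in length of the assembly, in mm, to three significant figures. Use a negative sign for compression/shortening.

0.325 mm

Equal strain + equilibrium ⇒ each member carries load in proportion to AE: A₁E₁ = 152900000 N, A₂E₂ = 255400000 N, ΣAE = 408300000 N.
δ = PL/ΣAE = 144000·922/408300000 = 0.3251 mm.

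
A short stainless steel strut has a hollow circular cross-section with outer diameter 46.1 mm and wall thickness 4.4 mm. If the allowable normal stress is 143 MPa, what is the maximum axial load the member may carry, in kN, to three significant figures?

82.4 kN

A = 576.4 mm².
P_max = σ_allow · A = 143 · 576.4 = 82430 N = 82.43 kN.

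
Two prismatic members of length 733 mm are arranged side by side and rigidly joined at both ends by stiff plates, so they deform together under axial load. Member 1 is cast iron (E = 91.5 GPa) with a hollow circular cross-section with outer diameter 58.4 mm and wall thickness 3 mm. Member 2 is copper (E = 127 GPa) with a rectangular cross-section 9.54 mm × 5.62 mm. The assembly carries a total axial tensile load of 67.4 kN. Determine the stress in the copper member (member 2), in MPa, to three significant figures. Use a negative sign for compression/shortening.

A_1 = 522.1 mm².
A_2 = 53.61 mm².
Equal strain + equilibrium ⇒ each member carries load in proportion to AE: A₁E₁ = 47780000 N, A₂E₂ = 6809000 N, ΣAE = 54580000 N.
σ₂ = P·E₂/ΣAE = 67400·127000/54580000 = 156.8 MPa.

157 MPa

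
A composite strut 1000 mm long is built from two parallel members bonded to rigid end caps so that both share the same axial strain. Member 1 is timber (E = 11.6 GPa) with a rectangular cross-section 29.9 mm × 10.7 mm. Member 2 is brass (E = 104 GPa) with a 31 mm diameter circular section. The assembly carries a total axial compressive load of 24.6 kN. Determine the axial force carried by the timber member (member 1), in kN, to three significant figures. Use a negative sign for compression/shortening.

-1.11 kN

A_1 = 319.9 mm².
A_2 = 754.8 mm².
Equal strain + equilibrium ⇒ each member carries load in proportion to AE: A₁E₁ = 3711000 N, A₂E₂ = 78500000 N, ΣAE = 82210000 N.
F₁ = P·A₁E₁/ΣAE = -24600·3711000/82210000 = -1111 N.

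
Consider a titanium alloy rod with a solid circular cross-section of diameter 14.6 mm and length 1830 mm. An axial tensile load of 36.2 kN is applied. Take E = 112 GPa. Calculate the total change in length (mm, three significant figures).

3.53 mm

A = 167.4 mm².
δ_mech = NL/(AE) = 36200·1830/(167.4·112000) = 3.533 mm.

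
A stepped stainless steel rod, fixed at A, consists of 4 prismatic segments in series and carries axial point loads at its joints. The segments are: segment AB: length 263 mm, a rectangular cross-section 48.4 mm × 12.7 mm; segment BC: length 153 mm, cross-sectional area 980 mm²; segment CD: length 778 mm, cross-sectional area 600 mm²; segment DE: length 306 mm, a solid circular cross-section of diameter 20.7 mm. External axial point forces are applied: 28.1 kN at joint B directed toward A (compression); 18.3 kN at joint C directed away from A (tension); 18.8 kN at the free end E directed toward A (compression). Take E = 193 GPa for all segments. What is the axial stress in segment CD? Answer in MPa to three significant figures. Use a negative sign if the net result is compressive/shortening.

Internal axial forces (sectioning from the free end, tension +): N_DE = -18.8 kN, N_CD = -18.8 kN, N_BC = -0.5 kN, N_AB = -28.6 kN.
σ_CD = N_CD/A_CD = -18800/600 = -31.33 MPa.

-31.3 MPa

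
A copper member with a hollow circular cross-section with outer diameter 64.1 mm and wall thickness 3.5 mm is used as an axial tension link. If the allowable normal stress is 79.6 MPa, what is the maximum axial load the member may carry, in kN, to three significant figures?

A = 666.3 mm².
P_max = σ_allow · A = 79.6 · 666.3 = 53040 N = 53.04 kN.

53.0 kN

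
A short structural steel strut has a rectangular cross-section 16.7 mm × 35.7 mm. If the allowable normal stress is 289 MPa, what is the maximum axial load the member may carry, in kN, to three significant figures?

172 kN

A = 596.2 mm².
P_max = σ_allow · A = 289 · 596.2 = 172300 N = 172.3 kN.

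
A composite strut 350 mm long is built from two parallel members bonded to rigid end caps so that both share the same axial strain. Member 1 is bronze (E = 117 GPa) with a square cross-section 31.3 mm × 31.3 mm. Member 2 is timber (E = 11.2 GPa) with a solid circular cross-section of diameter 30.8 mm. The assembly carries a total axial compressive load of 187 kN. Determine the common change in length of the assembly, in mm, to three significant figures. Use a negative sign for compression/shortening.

-0.532 mm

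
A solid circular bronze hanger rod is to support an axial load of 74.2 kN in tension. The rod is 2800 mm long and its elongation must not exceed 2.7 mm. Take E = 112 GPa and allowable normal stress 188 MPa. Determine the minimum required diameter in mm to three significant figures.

Required area A ≥ P/σ_allow = 74200/188 = 394.7 mm².
For a solid circular section, d ≥ √(4A/π) = 22.42 mm.
Elongation limit: A ≥ PL/(Eδ_allow) = 74200·2800/(112000·2.7) = 687 mm² ⇒ d ≥ 29.58 mm.
The elongation limit governs.

29.6 mm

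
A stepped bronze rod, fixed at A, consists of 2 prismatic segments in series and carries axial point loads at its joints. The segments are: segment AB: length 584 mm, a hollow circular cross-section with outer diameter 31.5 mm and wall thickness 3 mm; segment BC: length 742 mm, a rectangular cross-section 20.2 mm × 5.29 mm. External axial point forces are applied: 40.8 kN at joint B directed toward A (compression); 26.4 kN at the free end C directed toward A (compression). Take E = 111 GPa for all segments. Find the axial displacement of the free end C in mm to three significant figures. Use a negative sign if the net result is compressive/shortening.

Internal axial forces (sectioning from the free end, tension +): N_BC = -26.4 kN, N_AB = -67.2 kN.
A_AB = 268.6 mm².
A_BC = 106.9 mm².
δ_AB = -67200·584/(268.6·111000) = -1.316 mm
δ_BC = -26400·742/(106.9·111000) = -1.651 mm
δ = Σδ_i = -2.968 mm.

-2.97 mm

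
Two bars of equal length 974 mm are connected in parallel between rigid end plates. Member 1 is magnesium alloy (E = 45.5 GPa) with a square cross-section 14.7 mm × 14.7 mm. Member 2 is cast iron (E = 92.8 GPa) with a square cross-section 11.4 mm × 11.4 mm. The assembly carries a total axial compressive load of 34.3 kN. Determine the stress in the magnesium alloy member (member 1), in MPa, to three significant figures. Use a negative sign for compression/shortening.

A_1 = 216.1 mm².
A_2 = 130 mm².
Equal strain + equilibrium ⇒ each member carries load in proportion to AE: A₁E₁ = 9832000 N, A₂E₂ = 12060000 N, ΣAE = 21890000 N.
σ₁ = P·E₁/ΣAE = -34300·45500/21890000 = -71.29 MPa.

-71.3 MPa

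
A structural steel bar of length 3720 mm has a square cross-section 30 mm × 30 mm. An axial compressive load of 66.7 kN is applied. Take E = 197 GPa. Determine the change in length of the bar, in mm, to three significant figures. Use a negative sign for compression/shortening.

-1.40 mm

A = 900 mm².
δ_mech = NL/(AE) = -66700·3720/(900·197000) = -1.399 mm.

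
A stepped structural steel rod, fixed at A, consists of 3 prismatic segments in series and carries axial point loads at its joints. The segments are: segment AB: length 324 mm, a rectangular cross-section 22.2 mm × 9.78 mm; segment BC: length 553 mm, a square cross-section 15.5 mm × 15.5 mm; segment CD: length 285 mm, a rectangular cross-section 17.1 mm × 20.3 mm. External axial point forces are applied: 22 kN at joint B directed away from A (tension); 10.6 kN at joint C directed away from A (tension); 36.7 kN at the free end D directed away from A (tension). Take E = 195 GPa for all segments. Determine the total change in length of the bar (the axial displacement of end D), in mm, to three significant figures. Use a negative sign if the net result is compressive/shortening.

1.24 mm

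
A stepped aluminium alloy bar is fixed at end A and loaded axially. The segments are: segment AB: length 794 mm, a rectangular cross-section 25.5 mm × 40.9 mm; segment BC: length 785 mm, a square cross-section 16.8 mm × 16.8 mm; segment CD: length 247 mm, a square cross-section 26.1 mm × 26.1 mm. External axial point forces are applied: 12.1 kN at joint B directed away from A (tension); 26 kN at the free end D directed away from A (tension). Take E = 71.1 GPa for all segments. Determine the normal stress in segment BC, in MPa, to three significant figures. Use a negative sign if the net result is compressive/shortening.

Internal axial forces (sectioning from the free end, tension +): N_CD = 26 kN, N_BC = 26 kN, N_AB = 38.1 kN.
A_BC = 282.2 mm².
σ_BC = N_BC/A_BC = 26000/282.2 = 92.12 MPa.

92.1 MPa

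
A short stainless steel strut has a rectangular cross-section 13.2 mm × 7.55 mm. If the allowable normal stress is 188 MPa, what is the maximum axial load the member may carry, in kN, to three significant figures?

A = 99.66 mm².
P_max = σ_allow · A = 188 · 99.66 = 18740 N = 18.74 kN.

18.7 kN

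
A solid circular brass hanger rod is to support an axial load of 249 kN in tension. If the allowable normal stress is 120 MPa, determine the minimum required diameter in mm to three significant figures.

51.4 mm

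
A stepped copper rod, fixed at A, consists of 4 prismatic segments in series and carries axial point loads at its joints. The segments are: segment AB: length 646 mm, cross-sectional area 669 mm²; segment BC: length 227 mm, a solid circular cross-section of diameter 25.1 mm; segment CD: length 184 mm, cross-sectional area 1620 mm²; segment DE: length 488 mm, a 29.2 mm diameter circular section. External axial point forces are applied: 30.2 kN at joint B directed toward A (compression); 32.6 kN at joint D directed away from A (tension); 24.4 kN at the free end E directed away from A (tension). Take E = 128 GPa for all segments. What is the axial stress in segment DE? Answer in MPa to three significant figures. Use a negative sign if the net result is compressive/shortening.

Internal axial forces (sectioning from the free end, tension +): N_DE = 24.4 kN, N_CD = 57 kN, N_BC = 57 kN, N_AB = 26.8 kN.
A_DE = 669.7 mm².
σ_DE = N_DE/A_DE = 24400/669.7 = 36.44 MPa.

36.4 MPa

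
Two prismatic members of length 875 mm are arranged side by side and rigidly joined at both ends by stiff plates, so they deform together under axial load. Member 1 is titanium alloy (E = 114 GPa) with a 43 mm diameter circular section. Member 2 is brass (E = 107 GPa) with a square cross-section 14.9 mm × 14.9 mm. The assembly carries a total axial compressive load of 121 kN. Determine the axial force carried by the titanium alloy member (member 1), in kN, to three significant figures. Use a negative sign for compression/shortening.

-106 kN

A_1 = 1452 mm².
A_2 = 222 mm².
Equal strain + equilibrium ⇒ each member carries load in proportion to AE: A₁E₁ = 165600000 N, A₂E₂ = 23760000 N, ΣAE = 189300000 N.
F₁ = P·A₁E₁/ΣAE = -121000·165600000/189300000 = -105800 N.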